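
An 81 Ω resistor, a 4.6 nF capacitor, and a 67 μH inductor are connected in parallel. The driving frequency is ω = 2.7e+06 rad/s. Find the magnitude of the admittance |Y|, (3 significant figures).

14.1 mS

X_L = ωL = 181 Ω
X_C = 1/(ωC) = 80.5 Ω
Parallel: admittances add. Y = 1/R + 1/(jωL) + jωC
Y = (0.0123 + j0.00689) S
|Y| = 0.0141 S → |Z| = 1/|Y| = 70.7 Ω, ∠Z = −∠Y = -29.2°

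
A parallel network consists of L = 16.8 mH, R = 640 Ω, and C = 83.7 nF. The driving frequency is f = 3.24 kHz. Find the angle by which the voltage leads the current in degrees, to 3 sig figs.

38.0°

ω = 2πf = 20360 rad/s
X_L = ωL = 342 Ω
X_C = 1/(ωC) = 587 Ω
Parallel: admittances add. Y = 1/R + 1/(jωL) + jωC
Y = (0.00156 − j0.00122) S
|Y| = 0.00198 S → |Z| = 1/|Y| = 504 Ω, ∠Z = −∠Y = 38.0°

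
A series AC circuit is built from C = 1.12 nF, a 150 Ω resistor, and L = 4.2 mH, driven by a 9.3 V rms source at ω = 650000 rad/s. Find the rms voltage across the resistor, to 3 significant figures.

1.02 V

X_L = ωL = 2730 Ω
X_C = 1/(ωC) = 1370 Ω
Net reactance X = X_L − X_C = 1360 Ω
Z = 150 + j1360 Ω
|Z| = √(150² + 1360²) = 1360 Ω
I = V/|Z| = 6.81 mA
V_R = I·|Z_R| = 0.00681 × 150 = 1.02 V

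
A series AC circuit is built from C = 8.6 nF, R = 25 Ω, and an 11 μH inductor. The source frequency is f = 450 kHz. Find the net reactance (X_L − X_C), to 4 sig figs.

ω = 2πf = 2.827e+06 rad/s
X_L = ωL = 31.10 Ω
X_C = 1/(ωC) = 41.13 Ω
X = 31.10 − 41.13 = -10.02 Ω

-10.02 Ω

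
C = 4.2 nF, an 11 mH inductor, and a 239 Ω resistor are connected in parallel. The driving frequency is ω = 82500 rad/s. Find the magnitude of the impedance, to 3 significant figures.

235 Ω

X_L = ωL = 908 Ω
X_C = 1/(ωC) = 2890 Ω
Parallel: admittances add. Y = 1/R + 1/(jωL) + jωC
Y = (0.00418 − j0.000755) S
|Y| = 0.00425 S → |Z| = 1/|Y| = 235 Ω, ∠Z = −∠Y = 10.2°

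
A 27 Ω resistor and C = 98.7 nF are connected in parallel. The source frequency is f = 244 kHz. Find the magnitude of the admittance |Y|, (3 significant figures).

ω = 2πf = 1.533e+06 rad/s
X_C = 1/(ωC) = 6.61 Ω
Parallel: admittances add. Y = 1/R + jωC
Y = (0.0370 + j0.151) S
|Y| = 0.156 S → |Z| = 1/|Y| = 6.42 Ω, ∠Z = −∠Y = -76.2°

156 mS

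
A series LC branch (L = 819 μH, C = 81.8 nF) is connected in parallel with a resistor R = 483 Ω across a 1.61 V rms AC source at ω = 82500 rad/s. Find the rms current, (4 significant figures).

X_L = ωL = 67.57 Ω
X_C = 1/(ωC) = 148.2 Ω
Branch 1: Z₁ = R = 483.0 Ω
Branch 2 (series LC): Z₂ = j(X_L − X_C) = −j80.61 Ω
Parallel: Z = Z₁Z₂/(Z₁+Z₂), |Z| = 79.51 Ω, ∠Z = -80.52°
I = V/|Z| = 1.61/79.51 = 20.25 mA

20.25 mA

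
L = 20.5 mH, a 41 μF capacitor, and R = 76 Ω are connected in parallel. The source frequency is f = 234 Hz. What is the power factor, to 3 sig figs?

ω = 2πf = 1470 rad/s
X_L = ωL = 30.1 Ω
X_C = 1/(ωC) = 16.6 Ω
Parallel: admittances add. Y = 1/R + 1/(jωL) + jωC
Y = (0.0132 + j0.0271) S
|Y| = 0.0301 S → |Z| = 1/|Y| = 33.2 Ω, ∠Z = −∠Y = -64.1°
cos φ = cos(-64.1°) = 0.437

0.437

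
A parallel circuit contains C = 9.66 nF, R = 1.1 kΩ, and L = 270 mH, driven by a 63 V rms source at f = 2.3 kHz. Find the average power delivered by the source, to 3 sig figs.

ω = 2πf = 14450 rad/s
X_L = ωL = 3900 Ω
X_C = 1/(ωC) = 7160 Ω
Parallel: admittances add. Y = 1/R + 1/(jωL) + jωC
Y = (0.000909 − j0.000117) S
|Y| = 0.000917 S → |Z| = 1/|Y| = 1090 Ω, ∠Z = −∠Y = 7.31°
I = V/|Z| = 57.7 mA
P = VI cos φ = 63 × 0.0577 × cos(7.31°) = 3.61 W

3.61 W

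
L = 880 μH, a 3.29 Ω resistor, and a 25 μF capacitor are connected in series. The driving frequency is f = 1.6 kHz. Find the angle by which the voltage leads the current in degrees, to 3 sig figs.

ω = 2πf = 10050 rad/s
X_L = ωL = 8.85 Ω
X_C = 1/(ωC) = 3.98 Ω
Net reactance X = X_L − X_C = 4.87 Ω
Z = 3.29 + j4.87 Ω
|Z| = √(3.29² + 4.87²) = 5.88 Ω
∠Z = arctan(4.87/3.29) = 55.9°

55.9°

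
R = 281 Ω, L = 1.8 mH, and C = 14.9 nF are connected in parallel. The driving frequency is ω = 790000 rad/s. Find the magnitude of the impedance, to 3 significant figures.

86.0 Ω

X_L = ωL = 1420 Ω
X_C = 1/(ωC) = 85.0 Ω
Parallel: admittances add. Y = 1/R + 1/(jωL) + jωC
Y = (0.00356 + j0.0111) S
|Y| = 0.0116 S → |Z| = 1/|Y| = 86.0 Ω, ∠Z = −∠Y = -72.2°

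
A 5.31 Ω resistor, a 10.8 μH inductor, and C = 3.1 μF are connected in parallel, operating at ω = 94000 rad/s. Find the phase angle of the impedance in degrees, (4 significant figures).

74.81°

X_L = ωL = 1.015 Ω
X_C = 1/(ωC) = 3.432 Ω
Parallel: admittances add. Y = 1/R + 1/(jωL) + jωC
Y = (0.1883 − j0.6936) S
|Y| = 0.7187 S → |Z| = 1/|Y| = 1.391 Ω, ∠Z = −∠Y = 74.81°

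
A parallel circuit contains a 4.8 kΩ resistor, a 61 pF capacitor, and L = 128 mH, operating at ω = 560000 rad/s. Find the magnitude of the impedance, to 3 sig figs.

X_L = ωL = 71700 Ω
X_C = 1/(ωC) = 29300 Ω
Parallel: admittances add. Y = 1/R + 1/(jωL) + jωC
Y = (0.000208 + j2.02e-05) S
|Y| = 0.000209 S → |Z| = 1/|Y| = 4780 Ω, ∠Z = −∠Y = -5.54°

4780 Ω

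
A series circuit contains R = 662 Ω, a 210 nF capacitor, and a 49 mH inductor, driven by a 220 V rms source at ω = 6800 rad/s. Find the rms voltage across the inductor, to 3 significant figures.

X_L = ωL = 333 Ω
X_C = 1/(ωC) = 700 Ω
Net reactance X = X_L − X_C = -367 Ω
Z = 662 − j367 Ω
|Z| = √(662² + 367²) = 757 Ω
I = V/|Z| = 291 mA
V_L = I·|Z_L| = 0.291 × 333 = 96.8 V

96.8 V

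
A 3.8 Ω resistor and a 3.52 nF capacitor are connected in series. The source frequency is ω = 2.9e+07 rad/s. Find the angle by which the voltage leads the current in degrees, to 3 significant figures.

-68.8°

X_C = 1/(ωC) = 9.80 Ω
Z = 3.80 − j9.80 Ω
|Z| = √(3.80² + 9.80²) = 10.5 Ω
∠Z = arctan(-9.80/3.80) = -68.8°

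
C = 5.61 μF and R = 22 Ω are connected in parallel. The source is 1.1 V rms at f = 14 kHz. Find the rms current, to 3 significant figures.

ω = 2πf = 87960 rad/s
X_C = 1/(ωC) = 2.03 Ω
Parallel: admittances add. Y = 1/R + jωC
Y = (0.0455 + j0.493) S
|Y| = 0.496 S → |Z| = 1/|Y| = 2.02 Ω, ∠Z = −∠Y = -84.7°
I = V/|Z| = 1.1/2.02 = 545 mA

545 mA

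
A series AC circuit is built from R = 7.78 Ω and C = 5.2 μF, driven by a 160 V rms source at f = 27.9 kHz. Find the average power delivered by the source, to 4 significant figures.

3.226 kW

ω = 2πf = 175300 rad/s
X_C = 1/(ωC) = 1.097 Ω
Z = 7.780 − j1.097 Ω
|Z| = √(7.780² + 1.097²) = 7.857 Ω
∠Z = arctan(-1.097/7.780) = -8.026°
I = V/|Z| = 20.36 A
P = VI cos φ = 160 × 20.36 × cos(-8.026°) = 3.226 kW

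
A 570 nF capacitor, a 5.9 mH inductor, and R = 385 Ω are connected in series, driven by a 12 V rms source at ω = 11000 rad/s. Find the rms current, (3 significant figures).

30.3 mA

X_L = ωL = 64.9 Ω
X_C = 1/(ωC) = 159 Ω
Net reactance X = X_L − X_C = -94.6 Ω
Z = 385 − j94.6 Ω
|Z| = √(385² + 94.6²) = 396 Ω
I = V/|Z| = 12/396 = 30.3 mA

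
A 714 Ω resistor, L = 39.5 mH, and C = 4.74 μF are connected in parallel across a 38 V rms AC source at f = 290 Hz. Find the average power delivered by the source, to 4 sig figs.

ω = 2πf = 1822 rad/s
X_L = ωL = 71.97 Ω
X_C = 1/(ωC) = 115.8 Ω
Parallel: admittances add. Y = 1/R + 1/(jωL) + jωC
Y = (0.001401 − j0.005257) S
|Y| = 0.005440 S → |Z| = 1/|Y| = 183.8 Ω, ∠Z = −∠Y = 75.08°
I = V/|Z| = 206.7 mA
P = VI cos φ = 38 × 0.2067 × cos(75.08°) = 2.022 W

2.022 W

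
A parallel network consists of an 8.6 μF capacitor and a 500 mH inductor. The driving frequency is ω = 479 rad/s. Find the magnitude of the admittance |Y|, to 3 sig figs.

56.0 μS

X_L = ωL = 240 Ω
X_C = 1/(ωC) = 243 Ω
Parallel: admittances add. Y = 1/(jωL) + jωC
Y = (0 − j5.6e-05) S
|Y| = 5.6e-05 S → |Z| = 1/|Y| = 17900 Ω, ∠Z = −∠Y = 90.0°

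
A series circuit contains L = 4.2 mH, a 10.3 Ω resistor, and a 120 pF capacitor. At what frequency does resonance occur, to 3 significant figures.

ω₀ = 1/√(LC) = 1/√(0.0042 × 1.2e-10) = 1.409e+06 rad/s
f₀ = ω₀/(2π) = 224 kHz

224 kHz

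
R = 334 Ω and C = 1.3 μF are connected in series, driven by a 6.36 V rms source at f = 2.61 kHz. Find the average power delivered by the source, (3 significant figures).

119 mW

ω = 2πf = 16400 rad/s
X_C = 1/(ωC) = 46.9 Ω
Z = 334 − j46.9 Ω
|Z| = √(334² + 46.9²) = 337 Ω
∠Z = arctan(-46.9/334) = -7.99°
I = V/|Z| = 18.9 mA
P = VI cos φ = 6.36 × 0.0189 × cos(-7.99°) = 119 mW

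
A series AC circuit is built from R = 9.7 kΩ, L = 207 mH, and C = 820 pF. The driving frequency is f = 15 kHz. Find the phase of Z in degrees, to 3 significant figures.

34.1°

ω = 2πf = 94250 rad/s
X_L = ωL = 19500 Ω
X_C = 1/(ωC) = 12900 Ω
Net reactance X = X_L − X_C = 6570 Ω
Z = 9700 + j6570 Ω
|Z| = √(9700² + 6570²) = 11700 Ω
∠Z = arctan(6570/9700) = 34.1°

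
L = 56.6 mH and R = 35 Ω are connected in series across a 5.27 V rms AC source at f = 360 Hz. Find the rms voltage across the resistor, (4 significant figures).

ω = 2πf = 2262 rad/s
X_L = ωL = 128.0 Ω
Z = 35.00 + j128.0 Ω
|Z| = √(35.00² + 128.0²) = 132.7 Ω
I = V/|Z| = 39.71 mA
V_R = I·|Z_R| = 0.03971 × 35.00 = 1.390 V

1.390 V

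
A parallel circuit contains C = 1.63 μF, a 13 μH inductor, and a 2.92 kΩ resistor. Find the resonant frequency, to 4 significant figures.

ω₀ = 1/√(LC) = 1/√(1.3e-05 × 1.63e-06) = 217200 rad/s
f₀ = ω₀/(2π) = 34.57 kHz

34.57 kHz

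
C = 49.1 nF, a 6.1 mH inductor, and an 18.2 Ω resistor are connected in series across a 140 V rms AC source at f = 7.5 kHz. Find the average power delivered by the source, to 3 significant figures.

ω = 2πf = 47120 rad/s
X_L = ωL = 287 Ω
X_C = 1/(ωC) = 432 Ω
Net reactance X = X_L − X_C = -145 Ω
Z = 18.2 − j145 Ω
|Z| = √(18.2² + 145²) = 146 Ω
∠Z = arctan(-145/18.2) = -82.8°
I = V/|Z| = 960 mA
P = VI cos φ = 140 × 0.960 × cos(-82.8°) = 16.8 W

16.8 W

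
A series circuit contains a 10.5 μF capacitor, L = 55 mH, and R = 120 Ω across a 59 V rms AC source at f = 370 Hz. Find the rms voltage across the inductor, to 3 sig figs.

ω = 2πf = 2325 rad/s
X_L = ωL = 128 Ω
X_C = 1/(ωC) = 41.0 Ω
Net reactance X = X_L − X_C = 86.9 Ω
Z = 120 + j86.9 Ω
|Z| = √(120² + 86.9²) = 148 Ω
I = V/|Z| = 398 mA
V_L = I·|Z_L| = 0.398 × 128 = 50.9 V

50.9 V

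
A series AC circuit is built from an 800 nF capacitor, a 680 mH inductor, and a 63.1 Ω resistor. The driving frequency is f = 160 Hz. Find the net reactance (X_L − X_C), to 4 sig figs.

ω = 2πf = 1005 rad/s
X_L = ωL = 683.6 Ω
X_C = 1/(ωC) = 1243 Ω
X = 683.6 − 1243 = -559.8 Ω

-559.8 Ω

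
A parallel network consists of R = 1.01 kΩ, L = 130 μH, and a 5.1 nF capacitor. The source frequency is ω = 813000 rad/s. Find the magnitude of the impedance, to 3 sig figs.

X_L = ωL = 106 Ω
X_C = 1/(ωC) = 241 Ω
Parallel: admittances add. Y = 1/R + 1/(jωL) + jωC
Y = (0.000990 − j0.00532) S
|Y| = 0.00541 S → |Z| = 1/|Y| = 185 Ω, ∠Z = −∠Y = 79.4°

185 Ω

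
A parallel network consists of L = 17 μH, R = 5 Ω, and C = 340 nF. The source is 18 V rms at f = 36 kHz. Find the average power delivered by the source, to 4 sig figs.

64.80 W

ω = 2πf = 226200 rad/s
X_L = ωL = 3.845 Ω
X_C = 1/(ωC) = 13.00 Ω
Parallel: admittances add. Y = 1/R + 1/(jωL) + jωC
Y = (0.2000 − j0.1832) S
|Y| = 0.2712 S → |Z| = 1/|Y| = 3.687 Ω, ∠Z = −∠Y = 42.48°
I = V/|Z| = 4.881 A
P = VI cos φ = 18 × 4.881 × cos(42.48°) = 64.80 W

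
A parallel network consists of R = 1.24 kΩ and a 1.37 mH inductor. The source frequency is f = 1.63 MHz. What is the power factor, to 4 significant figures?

ω = 2πf = 1.024e+07 rad/s
X_L = ωL = 14030 Ω
Parallel: admittances add. Y = 1/R + 1/(jωL)
Y = (0.0008065 − j7.127e-05) S
|Y| = 0.0008096 S → |Z| = 1/|Y| = 1235 Ω, ∠Z = −∠Y = 5.050°
cos φ = cos(5.050°) = 0.9961

0.9961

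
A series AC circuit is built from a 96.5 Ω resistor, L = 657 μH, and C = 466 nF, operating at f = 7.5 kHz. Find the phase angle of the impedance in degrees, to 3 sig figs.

-8.59°

ω = 2πf = 47120 rad/s
X_L = ωL = 31.0 Ω
X_C = 1/(ωC) = 45.5 Ω
Net reactance X = X_L − X_C = -14.6 Ω
Z = 96.5 − j14.6 Ω
|Z| = √(96.5² + 14.6²) = 97.6 Ω
∠Z = arctan(-14.6/96.5) = -8.59°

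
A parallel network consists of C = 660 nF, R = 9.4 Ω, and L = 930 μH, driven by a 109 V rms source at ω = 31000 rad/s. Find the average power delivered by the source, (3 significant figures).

1.26 kW

X_L = ωL = 28.8 Ω
X_C = 1/(ωC) = 48.9 Ω
Parallel: admittances add. Y = 1/R + 1/(jωL) + jωC
Y = (0.106 − j0.0142) S
|Y| = 0.107 S → |Z| = 1/|Y| = 9.32 Ω, ∠Z = −∠Y = 7.62°
I = V/|Z| = 11.7 A
P = VI cos φ = 109 × 11.7 × cos(7.62°) = 1.26 kW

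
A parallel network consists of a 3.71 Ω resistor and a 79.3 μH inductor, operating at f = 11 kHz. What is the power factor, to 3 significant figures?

ω = 2πf = 69120 rad/s
X_L = ωL = 5.48 Ω
Parallel: admittances add. Y = 1/R + 1/(jωL)
Y = (0.270 − j0.182) S
|Y| = 0.325 S → |Z| = 1/|Y| = 3.07 Ω, ∠Z = −∠Y = 34.1°
cos φ = cos(34.1°) = 0.828

0.828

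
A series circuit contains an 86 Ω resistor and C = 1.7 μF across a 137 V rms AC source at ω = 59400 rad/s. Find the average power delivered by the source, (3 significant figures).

215 W

X_C = 1/(ωC) = 9.90 Ω
Z = 86.0 − j9.90 Ω
|Z| = √(86.0² + 9.90²) = 86.6 Ω
∠Z = arctan(-9.90/86.0) = -6.57°
I = V/|Z| = 1.58 A
P = VI cos φ = 137 × 1.58 × cos(-6.57°) = 215 W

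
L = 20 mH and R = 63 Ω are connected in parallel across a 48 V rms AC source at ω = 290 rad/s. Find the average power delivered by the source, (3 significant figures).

X_L = ωL = 5.80 Ω
Parallel: admittances add. Y = 1/R + 1/(jωL)
Y = (0.0159 − j0.172) S
|Y| = 0.173 S → |Z| = 1/|Y| = 5.78 Ω, ∠Z = −∠Y = 84.7°
I = V/|Z| = 8.31 A
P = VI cos φ = 48 × 8.31 × cos(84.7°) = 36.6 W

36.6 W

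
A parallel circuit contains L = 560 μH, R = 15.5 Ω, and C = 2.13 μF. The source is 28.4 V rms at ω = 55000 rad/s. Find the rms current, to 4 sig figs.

3.023 A

X_L = ωL = 30.80 Ω
X_C = 1/(ωC) = 8.536 Ω
Parallel: admittances add. Y = 1/R + 1/(jωL) + jωC
Y = (0.06452 + j0.08468) S
|Y| = 0.1065 S → |Z| = 1/|Y| = 9.393 Ω, ∠Z = −∠Y = -52.70°
I = V/|Z| = 28.4/9.393 = 3.023 A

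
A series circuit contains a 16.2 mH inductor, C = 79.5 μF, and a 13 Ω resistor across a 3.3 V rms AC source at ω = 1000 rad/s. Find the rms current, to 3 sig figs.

245 mA

X_L = ωL = 16.2 Ω
X_C = 1/(ωC) = 12.6 Ω
Net reactance X = X_L − X_C = 3.62 Ω
Z = 13.0 + j3.62 Ω
|Z| = √(13.0² + 3.62²) = 13.5 Ω
I = V/|Z| = 3.3/13.5 = 245 mA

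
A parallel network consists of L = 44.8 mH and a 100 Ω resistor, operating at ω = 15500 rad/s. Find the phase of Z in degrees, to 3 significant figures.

X_L = ωL = 694 Ω
Parallel: admittances add. Y = 1/R + 1/(jωL)
Y = (0.0100 − j0.00144) S
|Y| = 0.0101 S → |Z| = 1/|Y| = 99.0 Ω, ∠Z = −∠Y = 8.19°

8.19°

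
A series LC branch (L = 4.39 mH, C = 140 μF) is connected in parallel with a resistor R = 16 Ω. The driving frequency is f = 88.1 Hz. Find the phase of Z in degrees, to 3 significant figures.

-56.8°

ω = 2πf = 553.5 rad/s
X_L = ωL = 2.43 Ω
X_C = 1/(ωC) = 12.9 Ω
Branch 1: Z₁ = R = 16.0 Ω
Branch 2 (series LC): Z₂ = j(X_L − X_C) = −j10.5 Ω
Parallel: Z = Z₁Z₂/(Z₁+Z₂), |Z| = 8.76 Ω, ∠Z = -56.8°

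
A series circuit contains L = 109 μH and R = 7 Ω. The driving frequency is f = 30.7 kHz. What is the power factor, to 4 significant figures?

0.3159

ω = 2πf = 192900 rad/s
X_L = ωL = 21.03 Ω
Z = 7.000 + j21.03 Ω
|Z| = √(7.000² + 21.03²) = 22.16 Ω
∠Z = arctan(21.03/7.000) = 71.59°
cos φ = cos(71.59°) = 0.3159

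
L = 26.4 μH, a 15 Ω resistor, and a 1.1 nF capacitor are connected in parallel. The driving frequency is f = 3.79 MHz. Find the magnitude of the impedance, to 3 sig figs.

14.1 Ω

ω = 2πf = 2.381e+07 rad/s
X_L = ωL = 629 Ω
X_C = 1/(ωC) = 38.2 Ω
Parallel: admittances add. Y = 1/R + 1/(jωL) + jωC
Y = (0.0667 + j0.0246) S
|Y| = 0.0711 S → |Z| = 1/|Y| = 14.1 Ω, ∠Z = −∠Y = -20.3°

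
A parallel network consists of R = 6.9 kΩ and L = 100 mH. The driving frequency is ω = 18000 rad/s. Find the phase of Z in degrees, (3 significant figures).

75.4°

X_L = ωL = 1800 Ω
Parallel: admittances add. Y = 1/R + 1/(jωL)
Y = (0.000145 − j0.000556) S
|Y| = 0.000574 S → |Z| = 1/|Y| = 1740 Ω, ∠Z = −∠Y = 75.4°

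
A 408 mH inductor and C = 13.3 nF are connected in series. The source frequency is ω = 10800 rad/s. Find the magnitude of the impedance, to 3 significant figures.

2560 Ω

X_L = ωL = 4410 Ω
X_C = 1/(ωC) = 6960 Ω
Net reactance X = X_L − X_C = -2560 Ω
Z = − j2560 Ω
|Z| = √(0² + 2560²) = 2560 Ω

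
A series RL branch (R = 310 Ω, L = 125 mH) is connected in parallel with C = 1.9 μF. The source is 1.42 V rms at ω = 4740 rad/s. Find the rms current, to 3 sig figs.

X_L = ωL = 592 Ω
X_C = 1/(ωC) = 111 Ω
Branch 1 (R+jX_L): Z₁ = 310 + j592 Ω, |Z₁| = 669 Ω
Branch 2 (−jX_C): Z₂ = −j111 Ω
Parallel: Z = Z₁Z₂/(Z₁+Z₂), |Z| = 130 Ω, ∠Z = -84.8°
I = V/|Z| = 1.42/130 = 11.0 mA

11.0 mA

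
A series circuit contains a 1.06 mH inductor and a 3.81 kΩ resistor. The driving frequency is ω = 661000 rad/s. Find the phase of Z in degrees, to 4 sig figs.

X_L = ωL = 700.7 Ω
Z = 3810 + j700.7 Ω
|Z| = √(3810² + 700.7²) = 3874 Ω
∠Z = arctan(700.7/3810) = 10.42°

10.42°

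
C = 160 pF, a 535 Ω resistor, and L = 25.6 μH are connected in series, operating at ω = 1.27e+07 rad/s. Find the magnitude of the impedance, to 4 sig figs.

X_L = ωL = 325.1 Ω
X_C = 1/(ωC) = 492.1 Ω
Net reactance X = X_L − X_C = -167.0 Ω
Z = 535.0 − j167.0 Ω
|Z| = √(535.0² + 167.0²) = 560.5 Ω

560.5 Ω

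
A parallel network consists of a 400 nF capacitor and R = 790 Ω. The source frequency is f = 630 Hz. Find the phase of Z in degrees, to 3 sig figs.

-51.4°

ω = 2πf = 3958 rad/s
X_C = 1/(ωC) = 632 Ω
Parallel: admittances add. Y = 1/R + jωC
Y = (0.00127 + j0.00158) S
|Y| = 0.00203 S → |Z| = 1/|Y| = 493 Ω, ∠Z = −∠Y = -51.4°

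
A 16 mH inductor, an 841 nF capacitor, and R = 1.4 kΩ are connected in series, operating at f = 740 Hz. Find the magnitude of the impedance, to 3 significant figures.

1410 Ω

ω = 2πf = 4650 rad/s
X_L = ωL = 74.4 Ω
X_C = 1/(ωC) = 256 Ω
Net reactance X = X_L − X_C = -181 Ω
Z = 1400 − j181 Ω
|Z| = √(1400² + 181²) = 1410 Ω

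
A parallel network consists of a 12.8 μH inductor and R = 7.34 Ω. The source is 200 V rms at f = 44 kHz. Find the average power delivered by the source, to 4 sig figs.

5.450 kW

ω = 2πf = 276500 rad/s
X_L = ωL = 3.539 Ω
Parallel: admittances add. Y = 1/R + 1/(jωL)
Y = (0.1362 − j0.2826) S
|Y| = 0.3137 S → |Z| = 1/|Y| = 3.188 Ω, ∠Z = −∠Y = 64.26°
I = V/|Z| = 62.74 A
P = VI cos φ = 200 × 62.74 × cos(64.26°) = 5.450 kW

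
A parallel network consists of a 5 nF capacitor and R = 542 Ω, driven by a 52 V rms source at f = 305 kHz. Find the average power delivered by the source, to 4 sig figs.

4.989 W

ω = 2πf = 1.916e+06 rad/s
X_C = 1/(ωC) = 104.4 Ω
Parallel: admittances add. Y = 1/R + jωC
Y = (0.001845 + j0.009582) S
|Y| = 0.009758 S → |Z| = 1/|Y| = 102.5 Ω, ∠Z = −∠Y = -79.10°
I = V/|Z| = 507.4 mA
P = VI cos φ = 52 × 0.5074 × cos(-79.10°) = 4.989 W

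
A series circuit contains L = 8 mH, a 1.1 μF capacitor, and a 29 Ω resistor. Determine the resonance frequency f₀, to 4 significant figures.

1.697 kHz

ω₀ = 1/√(LC) = 1/√(0.008 × 1.1e-06) = 10660 rad/s
f₀ = ω₀/(2π) = 1.697 kHz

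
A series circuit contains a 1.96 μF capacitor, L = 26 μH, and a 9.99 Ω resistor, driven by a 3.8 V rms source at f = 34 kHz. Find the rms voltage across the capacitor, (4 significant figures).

ω = 2πf = 213600 rad/s
X_L = ωL = 5.554 Ω
X_C = 1/(ωC) = 2.388 Ω
Net reactance X = X_L − X_C = 3.166 Ω
Z = 9.990 + j3.166 Ω
|Z| = √(9.990² + 3.166²) = 10.48 Ω
I = V/|Z| = 362.6 mA
V_C = I·|Z_C| = 0.3626 × 2.388 = 0.8660 V

0.8660 V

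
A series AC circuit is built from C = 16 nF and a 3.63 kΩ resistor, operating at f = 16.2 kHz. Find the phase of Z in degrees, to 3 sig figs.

-9.60°

ω = 2πf = 101800 rad/s
X_C = 1/(ωC) = 614 Ω
Z = 3630 − j614 Ω
|Z| = √(3630² + 614²) = 3680 Ω
∠Z = arctan(-614/3630) = -9.60°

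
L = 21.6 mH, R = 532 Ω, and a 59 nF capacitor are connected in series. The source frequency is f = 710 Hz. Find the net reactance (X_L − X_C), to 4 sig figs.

ω = 2πf = 4461 rad/s
X_L = ωL = 96.36 Ω
X_C = 1/(ωC) = 3799 Ω
X = 96.36 − 3799 = -3703 Ω

-3703 Ω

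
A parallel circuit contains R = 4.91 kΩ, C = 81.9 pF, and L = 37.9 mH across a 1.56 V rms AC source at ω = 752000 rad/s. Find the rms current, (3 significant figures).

X_L = ωL = 28500 Ω
X_C = 1/(ωC) = 16200 Ω
Parallel: admittances add. Y = 1/R + 1/(jωL) + jωC
Y = (0.000204 + j2.65e-05) S
|Y| = 0.000205 S → |Z| = 1/|Y| = 4870 Ω, ∠Z = −∠Y = -7.41°
I = V/|Z| = 1.56/4870 = 320 μA

320 μA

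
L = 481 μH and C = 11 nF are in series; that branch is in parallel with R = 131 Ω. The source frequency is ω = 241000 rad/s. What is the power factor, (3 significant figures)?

0.894

X_L = ωL = 116 Ω
X_C = 1/(ωC) = 377 Ω
Branch 1: Z₁ = R = 131 Ω
Branch 2 (series LC): Z₂ = j(X_L − X_C) = −j261 Ω
Parallel: Z = Z₁Z₂/(Z₁+Z₂), |Z| = 117 Ω, ∠Z = -26.6°
cos φ = cos(-26.6°) = 0.894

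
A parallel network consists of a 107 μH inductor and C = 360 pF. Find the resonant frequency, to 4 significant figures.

810.9 kHz

ω₀ = 1/√(LC) = 1/√(0.000107 × 3.6e-10) = 5.095e+06 rad/s
f₀ = ω₀/(2π) = 810.9 kHz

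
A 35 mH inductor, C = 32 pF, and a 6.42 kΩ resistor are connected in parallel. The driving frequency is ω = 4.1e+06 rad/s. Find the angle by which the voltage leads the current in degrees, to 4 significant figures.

X_L = ωL = 143500 Ω
X_C = 1/(ωC) = 7622 Ω
Parallel: admittances add. Y = 1/R + 1/(jωL) + jωC
Y = (0.0001558 + j0.0001242) S
|Y| = 0.0001992 S → |Z| = 1/|Y| = 5019 Ω, ∠Z = −∠Y = -38.57°

-38.57°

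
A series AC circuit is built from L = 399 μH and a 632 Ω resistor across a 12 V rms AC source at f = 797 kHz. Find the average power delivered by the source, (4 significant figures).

ω = 2πf = 5.008e+06 rad/s
X_L = ωL = 1998 Ω
Z = 632.0 + j1998 Ω
|Z| = √(632.0² + 1998²) = 2096 Ω
∠Z = arctan(1998/632.0) = 72.45°
I = V/|Z| = 5.726 mA
P = VI cos φ = 12 × 0.005726 × cos(72.45°) = 20.72 mW

20.72 mW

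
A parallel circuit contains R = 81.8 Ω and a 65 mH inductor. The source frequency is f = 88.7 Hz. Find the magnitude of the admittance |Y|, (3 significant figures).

30.2 mS

ω = 2πf = 557.3 rad/s
X_L = ωL = 36.2 Ω
Parallel: admittances add. Y = 1/R + 1/(jωL)
Y = (0.0122 − j0.0276) S
|Y| = 0.0302 S → |Z| = 1/|Y| = 33.1 Ω, ∠Z = −∠Y = 66.1°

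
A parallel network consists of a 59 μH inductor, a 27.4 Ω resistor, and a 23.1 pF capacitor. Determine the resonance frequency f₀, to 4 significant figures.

ω₀ = 1/√(LC) = 1/√(5.9e-05 × 2.31e-11) = 2.709e+07 rad/s
f₀ = ω₀/(2π) = 4.311 MHz

4.311 MHz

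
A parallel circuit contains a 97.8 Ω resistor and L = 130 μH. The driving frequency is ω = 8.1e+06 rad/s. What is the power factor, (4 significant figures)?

0.9957

X_L = ωL = 1053 Ω
Parallel: admittances add. Y = 1/R + 1/(jωL)
Y = (0.01022 − j0.0009497) S
|Y| = 0.01027 S → |Z| = 1/|Y| = 97.38 Ω, ∠Z = −∠Y = 5.306°
cos φ = cos(5.306°) = 0.9957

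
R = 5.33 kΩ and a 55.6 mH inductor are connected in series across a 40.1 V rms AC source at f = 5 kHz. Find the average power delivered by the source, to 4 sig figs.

272.4 mW

ω = 2πf = 31420 rad/s
X_L = ωL = 1747 Ω
Z = 5330 + j1747 Ω
|Z| = √(5330² + 1747²) = 5609 Ω
∠Z = arctan(1747/5330) = 18.14°
I = V/|Z| = 7.149 mA
P = VI cos φ = 40.1 × 0.007149 × cos(18.14°) = 272.4 mW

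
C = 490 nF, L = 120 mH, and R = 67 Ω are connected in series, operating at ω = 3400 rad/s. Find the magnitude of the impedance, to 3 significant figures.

204 Ω

X_L = ωL = 408 Ω
X_C = 1/(ωC) = 600 Ω
Net reactance X = X_L − X_C = -192 Ω
Z = 67.0 − j192 Ω
|Z| = √(67.0² + 192²) = 204 Ω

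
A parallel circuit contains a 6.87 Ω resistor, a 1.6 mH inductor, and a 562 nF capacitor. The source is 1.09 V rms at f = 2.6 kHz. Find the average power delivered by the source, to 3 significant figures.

173 mW

ω = 2πf = 16340 rad/s
X_L = ωL = 26.1 Ω
X_C = 1/(ωC) = 109 Ω
Parallel: admittances add. Y = 1/R + 1/(jωL) + jωC
Y = (0.146 − j0.0291) S
|Y| = 0.148 S → |Z| = 1/|Y| = 6.74 Ω, ∠Z = −∠Y = 11.3°
I = V/|Z| = 162 mA
P = VI cos φ = 1.09 × 0.162 × cos(11.3°) = 173 mW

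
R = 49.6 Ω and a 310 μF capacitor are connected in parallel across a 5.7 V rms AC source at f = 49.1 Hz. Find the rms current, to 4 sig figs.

557.1 mA

ω = 2πf = 308.5 rad/s
X_C = 1/(ωC) = 10.46 Ω
Parallel: admittances add. Y = 1/R + jωC
Y = (0.02016 + j0.09564) S
|Y| = 0.09774 S → |Z| = 1/|Y| = 10.23 Ω, ∠Z = −∠Y = -78.10°
I = V/|Z| = 5.7/10.23 = 557.1 mA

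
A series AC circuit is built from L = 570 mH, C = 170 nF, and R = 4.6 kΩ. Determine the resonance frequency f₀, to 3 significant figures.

511 Hz

ω₀ = 1/√(LC) = 1/√(0.57 × 1.7e-07) = 3212 rad/s
f₀ = ω₀/(2π) = 511 Hz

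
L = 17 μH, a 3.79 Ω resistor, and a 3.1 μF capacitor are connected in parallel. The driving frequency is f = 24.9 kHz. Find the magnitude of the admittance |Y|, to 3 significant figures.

285 mS

ω = 2πf = 156500 rad/s
X_L = ωL = 2.66 Ω
X_C = 1/(ωC) = 2.06 Ω
Parallel: admittances add. Y = 1/R + 1/(jωL) + jωC
Y = (0.264 + j0.109) S
|Y| = 0.285 S → |Z| = 1/|Y| = 3.50 Ω, ∠Z = −∠Y = -22.4°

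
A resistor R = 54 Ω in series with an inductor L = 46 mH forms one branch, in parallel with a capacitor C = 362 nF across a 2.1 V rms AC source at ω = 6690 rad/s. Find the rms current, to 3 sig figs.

X_L = ωL = 308 Ω
X_C = 1/(ωC) = 413 Ω
Branch 1 (R+jX_L): Z₁ = 54.0 + j308 Ω, |Z₁| = 312 Ω
Branch 2 (−jX_C): Z₂ = −j413 Ω
Parallel: Z = Z₁Z₂/(Z₁+Z₂), |Z| = 1090 Ω, ∠Z = 52.9°
I = V/|Z| = 2.1/1090 = 1.92 mA

1.92 mA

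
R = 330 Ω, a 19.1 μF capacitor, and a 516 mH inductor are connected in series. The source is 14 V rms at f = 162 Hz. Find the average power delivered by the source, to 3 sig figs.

194 mW

ω = 2πf = 1018 rad/s
X_L = ωL = 525 Ω
X_C = 1/(ωC) = 51.4 Ω
Net reactance X = X_L − X_C = 474 Ω
Z = 330 + j474 Ω
|Z| = √(330² + 474²) = 577 Ω
∠Z = arctan(474/330) = 55.1°
I = V/|Z| = 24.2 mA
P = VI cos φ = 14 × 0.0242 × cos(55.1°) = 194 mW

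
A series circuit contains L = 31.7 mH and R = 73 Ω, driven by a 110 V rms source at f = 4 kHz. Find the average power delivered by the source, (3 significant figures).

ω = 2πf = 25130 rad/s
X_L = ωL = 797 Ω
Z = 73.0 + j797 Ω
|Z| = √(73.0² + 797²) = 800 Ω
∠Z = arctan(797/73.0) = 84.8°
I = V/|Z| = 137 mA
P = VI cos φ = 110 × 0.137 × cos(84.8°) = 1.38 W

1.38 W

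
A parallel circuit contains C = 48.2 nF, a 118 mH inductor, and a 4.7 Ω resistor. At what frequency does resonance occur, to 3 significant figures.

ω₀ = 1/√(LC) = 1/√(0.118 × 4.82e-08) = 13260 rad/s
f₀ = ω₀/(2π) = 2.11 kHz

2.11 kHz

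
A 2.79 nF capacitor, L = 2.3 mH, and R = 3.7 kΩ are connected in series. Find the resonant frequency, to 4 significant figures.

ω₀ = 1/√(LC) = 1/√(0.0023 × 2.79e-09) = 394800 rad/s
f₀ = ω₀/(2π) = 62.83 kHz

62.83 kHz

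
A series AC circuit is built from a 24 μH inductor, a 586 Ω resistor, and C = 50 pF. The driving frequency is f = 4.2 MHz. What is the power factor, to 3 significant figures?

ω = 2πf = 2.639e+07 rad/s
X_L = ωL = 633 Ω
X_C = 1/(ωC) = 758 Ω
Net reactance X = X_L − X_C = -125 Ω
Z = 586 − j125 Ω
|Z| = √(586² + 125²) = 599 Ω
∠Z = arctan(-125/586) = -12.0°
cos φ = cos(-12.0°) = 0.978

0.978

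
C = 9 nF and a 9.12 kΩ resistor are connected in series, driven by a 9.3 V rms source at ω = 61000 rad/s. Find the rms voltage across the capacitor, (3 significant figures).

X_C = 1/(ωC) = 1820 Ω
Z = 9120 − j1820 Ω
|Z| = √(9120² + 1820²) = 9300 Ω
I = V/|Z| = 1000 μA
V_C = I·|Z_C| = 0.00100 × 1820 = 1.82 V

1.82 V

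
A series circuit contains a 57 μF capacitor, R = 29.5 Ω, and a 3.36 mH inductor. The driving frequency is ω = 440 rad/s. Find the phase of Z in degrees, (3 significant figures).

X_L = ωL = 1.48 Ω
X_C = 1/(ωC) = 39.9 Ω
Net reactance X = X_L − X_C = -38.4 Ω
Z = 29.5 − j38.4 Ω
|Z| = √(29.5² + 38.4²) = 48.4 Ω
∠Z = arctan(-38.4/29.5) = -52.5°

-52.5°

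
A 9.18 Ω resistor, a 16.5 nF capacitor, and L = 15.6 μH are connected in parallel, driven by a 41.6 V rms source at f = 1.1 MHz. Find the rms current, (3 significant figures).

ω = 2πf = 6.912e+06 rad/s
X_L = ωL = 108 Ω
X_C = 1/(ωC) = 8.77 Ω
Parallel: admittances add. Y = 1/R + 1/(jωL) + jωC
Y = (0.109 + j0.105) S
|Y| = 0.151 S → |Z| = 1/|Y| = 6.62 Ω, ∠Z = −∠Y = -43.9°
I = V/|Z| = 41.6/6.62 = 6.29 A

6.29 A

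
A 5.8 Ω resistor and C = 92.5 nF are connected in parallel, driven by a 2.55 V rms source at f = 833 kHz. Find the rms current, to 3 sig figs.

ω = 2πf = 5.234e+06 rad/s
X_C = 1/(ωC) = 2.07 Ω
Parallel: admittances add. Y = 1/R + jωC
Y = (0.172 + j0.484) S
|Y| = 0.514 S → |Z| = 1/|Y| = 1.95 Ω, ∠Z = −∠Y = -70.4°
I = V/|Z| = 2.55/1.95 = 1.31 A

1.31 A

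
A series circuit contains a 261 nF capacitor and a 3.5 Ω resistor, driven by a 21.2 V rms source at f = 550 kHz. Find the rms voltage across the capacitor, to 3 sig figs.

ω = 2πf = 3.456e+06 rad/s
X_C = 1/(ωC) = 1.11 Ω
Z = 3.50 − j1.11 Ω
|Z| = √(3.50² + 1.11²) = 3.67 Ω
I = V/|Z| = 5.77 A
V_C = I·|Z_C| = 5.77 × 1.11 = 6.40 V

6.40 V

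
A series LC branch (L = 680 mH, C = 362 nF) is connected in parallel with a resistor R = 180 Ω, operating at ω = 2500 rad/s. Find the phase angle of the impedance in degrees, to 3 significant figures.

X_L = ωL = 1700 Ω
X_C = 1/(ωC) = 1100 Ω
Branch 1: Z₁ = R = 180 Ω
Branch 2 (series LC): Z₂ = j(X_L − X_C) = j595 Ω
Parallel: Z = Z₁Z₂/(Z₁+Z₂), |Z| = 172 Ω, ∠Z = 16.8°

16.8°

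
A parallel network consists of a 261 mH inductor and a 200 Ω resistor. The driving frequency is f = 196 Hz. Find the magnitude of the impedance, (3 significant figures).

ω = 2πf = 1232 rad/s
X_L = ωL = 321 Ω
Parallel: admittances add. Y = 1/R + 1/(jωL)
Y = (0.00500 − j0.00311) S
|Y| = 0.00589 S → |Z| = 1/|Y| = 170 Ω, ∠Z = −∠Y = 31.9°

170 Ω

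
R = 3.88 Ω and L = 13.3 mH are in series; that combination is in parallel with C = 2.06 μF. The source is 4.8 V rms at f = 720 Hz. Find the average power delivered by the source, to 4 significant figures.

ω = 2πf = 4524 rad/s
X_L = ωL = 60.17 Ω
X_C = 1/(ωC) = 107.3 Ω
Branch 1 (R+jX_L): Z₁ = 3.880 + j60.17 Ω, |Z₁| = 60.29 Ω
Branch 2 (−jX_C): Z₂ = −j107.3 Ω
Parallel: Z = Z₁Z₂/(Z₁+Z₂), |Z| = 136.8 Ω, ∠Z = 81.60°
I = V/|Z| = 35.09 mA
P = VI cos φ = 4.8 × 0.03509 × cos(81.60°) = 24.59 mW

24.59 mW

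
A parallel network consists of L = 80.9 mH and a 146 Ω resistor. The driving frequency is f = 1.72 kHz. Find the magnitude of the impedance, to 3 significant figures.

144 Ω

ω = 2πf = 10810 rad/s
X_L = ωL = 874 Ω
Parallel: admittances add. Y = 1/R + 1/(jωL)
Y = (0.00685 − j0.00114) S
|Y| = 0.00694 S → |Z| = 1/|Y| = 144 Ω, ∠Z = −∠Y = 9.48°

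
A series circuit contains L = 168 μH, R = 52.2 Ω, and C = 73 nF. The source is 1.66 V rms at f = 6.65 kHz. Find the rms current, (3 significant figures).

5.11 mA

ω = 2πf = 41780 rad/s
X_L = ωL = 7.02 Ω
X_C = 1/(ωC) = 328 Ω
Net reactance X = X_L − X_C = -321 Ω
Z = 52.2 − j321 Ω
|Z| = √(52.2² + 321²) = 325 Ω
I = V/|Z| = 1.66/325 = 5.11 mA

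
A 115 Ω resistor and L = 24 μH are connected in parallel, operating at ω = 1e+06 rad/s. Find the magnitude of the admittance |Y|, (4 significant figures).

42.56 mS

X_L = ωL = 24.00 Ω
Parallel: admittances add. Y = 1/R + 1/(jωL)
Y = (0.008696 − j0.04167) S
|Y| = 0.04256 S → |Z| = 1/|Y| = 23.49 Ω, ∠Z = −∠Y = 78.21°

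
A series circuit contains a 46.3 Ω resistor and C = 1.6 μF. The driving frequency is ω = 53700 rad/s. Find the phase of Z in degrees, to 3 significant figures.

-14.1°

X_C = 1/(ωC) = 11.6 Ω
Z = 46.3 − j11.6 Ω
|Z| = √(46.3² + 11.6²) = 47.7 Ω
∠Z = arctan(-11.6/46.3) = -14.1°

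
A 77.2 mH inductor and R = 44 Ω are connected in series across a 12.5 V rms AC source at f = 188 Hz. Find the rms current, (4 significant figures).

123.5 mA

ω = 2πf = 1181 rad/s
X_L = ωL = 91.19 Ω
Z = 44.00 + j91.19 Ω
|Z| = √(44.00² + 91.19²) = 101.3 Ω
I = V/|Z| = 12.5/101.3 = 123.5 mA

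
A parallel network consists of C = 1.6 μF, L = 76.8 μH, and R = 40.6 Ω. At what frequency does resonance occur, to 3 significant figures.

14.4 kHz

ω₀ = 1/√(LC) = 1/√(7.68e-05 × 1.6e-06) = 90210 rad/s
f₀ = ω₀/(2π) = 14.4 kHz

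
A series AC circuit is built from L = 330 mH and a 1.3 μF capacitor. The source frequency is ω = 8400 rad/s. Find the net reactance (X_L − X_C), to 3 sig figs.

X_L = ωL = 2770 Ω
X_C = 1/(ωC) = 91.6 Ω
X = 2770 − 91.6 = 2680 Ω

2680 Ω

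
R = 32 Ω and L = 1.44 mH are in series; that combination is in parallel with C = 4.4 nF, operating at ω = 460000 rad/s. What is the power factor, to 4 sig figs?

0.1391

X_L = ωL = 662.4 Ω
X_C = 1/(ωC) = 494.1 Ω
Branch 1 (R+jX_L): Z₁ = 32.00 + j662.4 Ω, |Z₁| = 663.2 Ω
Branch 2 (−jX_C): Z₂ = −j494.1 Ω
Parallel: Z = Z₁Z₂/(Z₁+Z₂), |Z| = 1912 Ω, ∠Z = -82.00°
cos φ = cos(-82.00°) = 0.1391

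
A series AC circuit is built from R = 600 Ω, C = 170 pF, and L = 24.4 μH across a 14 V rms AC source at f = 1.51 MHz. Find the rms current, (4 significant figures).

ω = 2πf = 9.488e+06 rad/s
X_L = ωL = 231.5 Ω
X_C = 1/(ωC) = 620.0 Ω
Net reactance X = X_L − X_C = -388.5 Ω
Z = 600.0 − j388.5 Ω
|Z| = √(600.0² + 388.5²) = 714.8 Ω
I = V/|Z| = 14/714.8 = 19.59 mA

19.59 mA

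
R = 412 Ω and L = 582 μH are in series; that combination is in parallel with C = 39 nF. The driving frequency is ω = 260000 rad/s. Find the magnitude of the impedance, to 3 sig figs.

X_L = ωL = 151 Ω
X_C = 1/(ωC) = 98.6 Ω
Branch 1 (R+jX_L): Z₁ = 412 + j151 Ω, |Z₁| = 439 Ω
Branch 2 (−jX_C): Z₂ = −j98.6 Ω
Parallel: Z = Z₁Z₂/(Z₁+Z₂), |Z| = 104 Ω, ∠Z = -77.1°

104 Ω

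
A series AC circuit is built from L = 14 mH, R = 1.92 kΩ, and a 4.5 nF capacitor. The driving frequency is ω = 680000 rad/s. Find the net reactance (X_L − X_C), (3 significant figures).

9190 Ω

X_L = ωL = 9520 Ω
X_C = 1/(ωC) = 327 Ω
X = 9520 − 327 = 9190 Ω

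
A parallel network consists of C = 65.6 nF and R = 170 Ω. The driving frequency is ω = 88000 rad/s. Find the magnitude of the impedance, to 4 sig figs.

121.3 Ω

X_C = 1/(ωC) = 173.2 Ω
Parallel: admittances add. Y = 1/R + jωC
Y = (0.005882 + j0.005773) S
|Y| = 0.008242 S → |Z| = 1/|Y| = 121.3 Ω, ∠Z = −∠Y = -44.46°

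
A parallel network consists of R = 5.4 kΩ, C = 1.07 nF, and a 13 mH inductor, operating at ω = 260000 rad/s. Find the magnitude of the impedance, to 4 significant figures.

5376 Ω

X_L = ωL = 3380 Ω
X_C = 1/(ωC) = 3595 Ω
Parallel: admittances add. Y = 1/R + 1/(jωL) + jωC
Y = (0.0001852 − j1.766e-05) S
|Y| = 0.0001860 S → |Z| = 1/|Y| = 5376 Ω, ∠Z = −∠Y = 5.447°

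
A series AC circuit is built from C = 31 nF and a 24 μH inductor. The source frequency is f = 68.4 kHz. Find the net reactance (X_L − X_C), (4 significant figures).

ω = 2πf = 429800 rad/s
X_L = ωL = 10.31 Ω
X_C = 1/(ωC) = 75.06 Ω
X = 10.31 − 75.06 = -64.74 Ω

-64.74 Ω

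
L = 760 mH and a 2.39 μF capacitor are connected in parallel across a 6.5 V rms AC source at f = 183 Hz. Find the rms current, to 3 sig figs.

10.4 mA

ω = 2πf = 1150 rad/s
X_L = ωL = 874 Ω
X_C = 1/(ωC) = 364 Ω
Parallel: admittances add. Y = 1/(jωL) + jωC
Y = (0 + j0.00160) S
|Y| = 0.00160 S → |Z| = 1/|Y| = 624 Ω, ∠Z = −∠Y = -90.0°
I = V/|Z| = 6.5/624 = 10.4 mA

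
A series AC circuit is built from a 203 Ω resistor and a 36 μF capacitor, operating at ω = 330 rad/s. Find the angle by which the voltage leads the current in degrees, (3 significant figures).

X_C = 1/(ωC) = 84.2 Ω
Z = 203 − j84.2 Ω
|Z| = √(203² + 84.2²) = 220 Ω
∠Z = arctan(-84.2/203) = -22.5°

-22.5°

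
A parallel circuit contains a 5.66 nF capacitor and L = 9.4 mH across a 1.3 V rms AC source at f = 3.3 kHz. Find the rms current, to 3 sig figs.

6.52 mA

ω = 2πf = 20730 rad/s
X_L = ωL = 195 Ω
X_C = 1/(ωC) = 8520 Ω
Parallel: admittances add. Y = 1/(jωL) + jωC
Y = (0 − j0.00501) S
|Y| = 0.00501 S → |Z| = 1/|Y| = 199 Ω, ∠Z = −∠Y = 90.0°
I = V/|Z| = 1.3/199 = 6.52 mA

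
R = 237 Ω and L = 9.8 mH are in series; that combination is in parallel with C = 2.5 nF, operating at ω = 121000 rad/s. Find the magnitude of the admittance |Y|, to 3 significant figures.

534 μS

X_L = ωL = 1190 Ω
X_C = 1/(ωC) = 3310 Ω
Branch 1 (R+jX_L): Z₁ = 237 + j1190 Ω, |Z₁| = 1210 Ω
Branch 2 (−jX_C): Z₂ = −j3310 Ω
Parallel: Z = Z₁Z₂/(Z₁+Z₂), |Z| = 1870 Ω, ∠Z = 72.3°
|Y| = 1/|Z| = 534 μS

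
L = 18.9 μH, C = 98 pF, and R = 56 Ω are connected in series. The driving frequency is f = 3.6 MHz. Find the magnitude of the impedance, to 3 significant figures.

ω = 2πf = 2.262e+07 rad/s
X_L = ωL = 428 Ω
X_C = 1/(ωC) = 451 Ω
Net reactance X = X_L − X_C = -23.6 Ω
Z = 56.0 − j23.6 Ω
|Z| = √(56.0² + 23.6²) = 60.8 Ω

60.8 Ω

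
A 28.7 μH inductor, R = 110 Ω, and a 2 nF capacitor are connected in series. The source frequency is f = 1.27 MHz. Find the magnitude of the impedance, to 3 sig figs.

ω = 2πf = 7.98e+06 rad/s
X_L = ωL = 229 Ω
X_C = 1/(ωC) = 62.7 Ω
Net reactance X = X_L − X_C = 166 Ω
Z = 110 + j166 Ω
|Z| = √(110² + 166²) = 199 Ω

199 Ω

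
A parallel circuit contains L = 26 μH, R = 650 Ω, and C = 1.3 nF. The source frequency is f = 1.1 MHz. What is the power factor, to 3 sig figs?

0.410

ω = 2πf = 6.912e+06 rad/s
X_L = ωL = 180 Ω
X_C = 1/(ωC) = 111 Ω
Parallel: admittances add. Y = 1/R + 1/(jωL) + jωC
Y = (0.00154 + j0.00342) S
|Y| = 0.00375 S → |Z| = 1/|Y| = 267 Ω, ∠Z = −∠Y = -65.8°
cos φ = cos(-65.8°) = 0.410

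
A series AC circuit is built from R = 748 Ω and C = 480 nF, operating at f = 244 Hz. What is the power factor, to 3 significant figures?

0.482

ω = 2πf = 1533 rad/s
X_C = 1/(ωC) = 1360 Ω
Z = 748 − j1360 Ω
|Z| = √(748² + 1360²) = 1550 Ω
∠Z = arctan(-1360/748) = -61.2°
cos φ = cos(-61.2°) = 0.482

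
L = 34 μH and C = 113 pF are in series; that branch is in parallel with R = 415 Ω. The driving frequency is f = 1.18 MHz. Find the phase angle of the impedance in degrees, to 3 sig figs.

ω = 2πf = 7.414e+06 rad/s
X_L = ωL = 252 Ω
X_C = 1/(ωC) = 1190 Ω
Branch 1: Z₁ = R = 415 Ω
Branch 2 (series LC): Z₂ = j(X_L − X_C) = −j942 Ω
Parallel: Z = Z₁Z₂/(Z₁+Z₂), |Z| = 380 Ω, ∠Z = -23.8°

-23.8°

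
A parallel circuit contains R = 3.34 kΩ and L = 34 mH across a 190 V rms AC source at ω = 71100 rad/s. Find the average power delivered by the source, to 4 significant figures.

10.81 W

X_L = ωL = 2417 Ω
Parallel: admittances add. Y = 1/R + 1/(jωL)
Y = (0.0002994 − j0.0004137) S
|Y| = 0.0005106 S → |Z| = 1/|Y| = 1958 Ω, ∠Z = −∠Y = 54.10°
I = V/|Z| = 97.02 mA
P = VI cos φ = 190 × 0.09702 × cos(54.10°) = 10.81 W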